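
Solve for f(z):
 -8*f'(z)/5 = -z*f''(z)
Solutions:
 f(z) = C1 + C2*z^(13/5)


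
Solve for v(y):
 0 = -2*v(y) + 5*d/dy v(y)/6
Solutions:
 v(y) = C1*exp(12*y/5)


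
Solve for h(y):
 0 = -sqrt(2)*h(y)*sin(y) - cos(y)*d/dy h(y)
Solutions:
 h(y) = C1*cos(y)^(sqrt(2))


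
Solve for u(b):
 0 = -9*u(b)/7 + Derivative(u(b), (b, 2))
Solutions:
 u(b) = C1*exp(-3*sqrt(7)*b/7) + C2*exp(3*sqrt(7)*b/7)


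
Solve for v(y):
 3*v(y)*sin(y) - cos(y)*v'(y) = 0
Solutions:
 v(y) = C1/cos(y)^3


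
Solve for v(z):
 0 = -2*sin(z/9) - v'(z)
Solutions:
 v(z) = C1 + 18*cos(z/9)


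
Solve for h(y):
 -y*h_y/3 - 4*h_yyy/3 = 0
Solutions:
 h(y) = C1 + Integral(C2*airyai(-2^(1/3)*y/2) + C3*airybi(-2^(1/3)*y/2), y)


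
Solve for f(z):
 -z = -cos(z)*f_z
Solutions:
 f(z) = C1 + Integral(z/cos(z), z)


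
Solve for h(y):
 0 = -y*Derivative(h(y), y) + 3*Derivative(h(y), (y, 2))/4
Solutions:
 h(y) = C1 + C2*erfi(sqrt(6)*y/3)


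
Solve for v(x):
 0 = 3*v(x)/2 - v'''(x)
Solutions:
 v(x) = C3*exp(2^(2/3)*3^(1/3)*x/2) + (C1*sin(2^(2/3)*3^(5/6)*x/4) + C2*cos(2^(2/3)*3^(5/6)*x/4))*exp(-2^(2/3)*3^(1/3)*x/4)


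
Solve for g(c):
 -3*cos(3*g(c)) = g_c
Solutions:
 g(c) = -asin((C1 + exp(18*c))/(C1 - exp(18*c)))/3 + pi/3
 g(c) = asin((C1 + exp(18*c))/(C1 - exp(18*c)))/3


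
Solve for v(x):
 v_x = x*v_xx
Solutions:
 v(x) = C1 + C2*x^2


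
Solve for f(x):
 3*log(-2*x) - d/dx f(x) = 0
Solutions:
 f(x) = C1 + 3*x*log(-x) + 3*x*(-1 + log(2))


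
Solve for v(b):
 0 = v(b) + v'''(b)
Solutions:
 v(b) = C3*exp(-b) + (C1*sin(sqrt(3)*b/2) + C2*cos(sqrt(3)*b/2))*exp(b/2)


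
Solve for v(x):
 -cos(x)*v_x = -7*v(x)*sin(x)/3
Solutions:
 v(x) = C1/cos(x)^(7/3)


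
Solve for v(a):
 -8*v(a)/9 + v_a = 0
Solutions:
 v(a) = C1*exp(8*a/9)


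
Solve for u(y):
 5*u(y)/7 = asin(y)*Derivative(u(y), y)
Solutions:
 u(y) = C1*exp(5*Integral(1/asin(y), y)/7)


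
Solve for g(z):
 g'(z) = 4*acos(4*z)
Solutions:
 g(z) = C1 + 4*z*acos(4*z) - sqrt(1 - 16*z^2)


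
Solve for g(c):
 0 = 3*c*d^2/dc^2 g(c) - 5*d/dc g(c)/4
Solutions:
 g(c) = C1 + C2*c^(17/12)


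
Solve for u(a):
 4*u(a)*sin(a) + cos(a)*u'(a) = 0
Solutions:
 u(a) = C1*cos(a)^4


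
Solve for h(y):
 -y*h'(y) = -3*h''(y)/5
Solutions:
 h(y) = C1 + C2*erfi(sqrt(30)*y/6)


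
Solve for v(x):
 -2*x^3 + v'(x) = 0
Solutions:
 v(x) = C1 + x^4/2


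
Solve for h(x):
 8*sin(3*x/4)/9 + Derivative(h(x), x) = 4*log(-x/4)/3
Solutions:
 h(x) = C1 + 4*x*log(-x)/3 - 8*x*log(2)/3 - 4*x/3 + 32*cos(3*x/4)/27


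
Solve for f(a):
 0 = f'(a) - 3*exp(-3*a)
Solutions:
 f(a) = C1 - exp(-3*a)


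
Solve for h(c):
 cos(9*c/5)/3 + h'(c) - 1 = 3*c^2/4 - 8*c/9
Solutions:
 h(c) = C1 + c^3/4 - 4*c^2/9 + c - 5*sin(9*c/5)/27


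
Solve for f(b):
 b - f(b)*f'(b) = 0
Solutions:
 f(b) = -sqrt(C1 + b^2)
 f(b) = sqrt(C1 + b^2)


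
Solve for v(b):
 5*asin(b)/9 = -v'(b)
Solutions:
 v(b) = C1 - 5*b*asin(b)/9 - 5*sqrt(1 - b^2)/9


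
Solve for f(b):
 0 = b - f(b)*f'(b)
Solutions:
 f(b) = -sqrt(C1 + b^2)
 f(b) = sqrt(C1 + b^2)


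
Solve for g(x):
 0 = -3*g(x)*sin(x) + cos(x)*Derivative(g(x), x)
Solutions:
 g(x) = C1/cos(x)^3


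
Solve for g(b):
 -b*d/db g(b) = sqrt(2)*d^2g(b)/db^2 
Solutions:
 g(b) = C1 + C2*erf(2^(1/4)*b/2)


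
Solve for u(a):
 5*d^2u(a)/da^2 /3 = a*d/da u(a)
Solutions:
 u(a) = C1 + C2*erfi(sqrt(30)*a/10)


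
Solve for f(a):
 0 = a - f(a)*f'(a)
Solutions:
 f(a) = -sqrt(C1 + a^2)
 f(a) = sqrt(C1 + a^2)


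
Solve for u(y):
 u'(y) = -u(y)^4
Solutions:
 u(y) = (-3^(2/3) - 3*3^(1/6)*I)*(1/(C1 + y))^(1/3)/6
 u(y) = (-3^(2/3) + 3*3^(1/6)*I)*(1/(C1 + y))^(1/3)/6
 u(y) = (1/(C1 + 3*y))^(1/3)


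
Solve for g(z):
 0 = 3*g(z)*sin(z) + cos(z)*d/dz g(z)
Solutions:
 g(z) = C1*cos(z)^3


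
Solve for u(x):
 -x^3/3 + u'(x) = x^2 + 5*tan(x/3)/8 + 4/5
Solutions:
 u(x) = C1 + x^4/12 + x^3/3 + 4*x/5 - 15*log(cos(x/3))/8


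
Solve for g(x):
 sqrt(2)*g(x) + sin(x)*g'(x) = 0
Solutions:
 g(x) = C1*(cos(x) + 1)^(sqrt(2)/2)/(cos(x) - 1)^(sqrt(2)/2)


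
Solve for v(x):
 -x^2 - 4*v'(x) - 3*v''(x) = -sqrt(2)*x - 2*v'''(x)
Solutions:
 v(x) = C1 + C2*exp(x*(3 - sqrt(41))/4) + C3*exp(x*(3 + sqrt(41))/4) - x^3/12 + sqrt(2)*x^2/8 + 3*x^2/16 - 17*x/32 - 3*sqrt(2)*x/16


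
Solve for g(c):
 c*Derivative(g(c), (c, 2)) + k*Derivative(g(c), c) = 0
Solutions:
 g(c) = C1 + c^(1 - re(k))*(C2*sin(log(c)*Abs(im(k))) + C3*cos(log(c)*im(k)))


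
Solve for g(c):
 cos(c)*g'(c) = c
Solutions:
 g(c) = C1 + Integral(c/cos(c), c)


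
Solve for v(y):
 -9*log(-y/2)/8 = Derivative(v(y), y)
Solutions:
 v(y) = C1 - 9*y*log(-y)/8 + 9*y*(log(2) + 1)/8


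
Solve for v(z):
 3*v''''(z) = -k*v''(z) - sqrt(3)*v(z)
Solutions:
 v(z) = C1*exp(-sqrt(6)*z*sqrt(-k - sqrt(k^2 - 12*sqrt(3)))/6) + C2*exp(sqrt(6)*z*sqrt(-k - sqrt(k^2 - 12*sqrt(3)))/6) + C3*exp(-sqrt(6)*z*sqrt(-k + sqrt(k^2 - 12*sqrt(3)))/6) + C4*exp(sqrt(6)*z*sqrt(-k + sqrt(k^2 - 12*sqrt(3)))/6)


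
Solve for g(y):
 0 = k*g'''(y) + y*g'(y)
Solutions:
 g(y) = C1 + Integral(C2*airyai(y*(-1/k)^(1/3)) + C3*airybi(y*(-1/k)^(1/3)), y)


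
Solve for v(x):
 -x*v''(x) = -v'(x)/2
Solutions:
 v(x) = C1 + C2*x^(3/2)


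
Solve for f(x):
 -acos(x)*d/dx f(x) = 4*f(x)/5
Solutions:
 f(x) = C1*exp(-4*Integral(1/acos(x), x)/5)


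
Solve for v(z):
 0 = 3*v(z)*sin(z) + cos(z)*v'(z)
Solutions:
 v(z) = C1*cos(z)^3


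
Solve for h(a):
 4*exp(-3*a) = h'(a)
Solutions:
 h(a) = C1 - 4*exp(-3*a)/3


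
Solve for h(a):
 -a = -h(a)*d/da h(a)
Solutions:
 h(a) = -sqrt(C1 + a^2)
 h(a) = sqrt(C1 + a^2)


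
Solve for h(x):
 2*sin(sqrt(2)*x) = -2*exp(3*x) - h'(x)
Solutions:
 h(x) = C1 - 2*exp(3*x)/3 + sqrt(2)*cos(sqrt(2)*x)


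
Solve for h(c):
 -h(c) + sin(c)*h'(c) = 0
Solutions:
 h(c) = C1*sqrt(cos(c) - 1)/sqrt(cos(c) + 1)


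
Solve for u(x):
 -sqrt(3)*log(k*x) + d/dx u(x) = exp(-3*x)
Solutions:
 u(x) = C1 + sqrt(3)*x*log(k*x) - sqrt(3)*x - exp(-3*x)/3


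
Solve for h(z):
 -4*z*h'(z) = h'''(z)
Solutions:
 h(z) = C1 + Integral(C2*airyai(-2^(2/3)*z) + C3*airybi(-2^(2/3)*z), z)


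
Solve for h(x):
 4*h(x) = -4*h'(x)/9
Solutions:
 h(x) = C1*exp(-9*x)


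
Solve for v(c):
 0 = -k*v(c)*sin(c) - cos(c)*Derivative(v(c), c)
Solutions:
 v(c) = C1*exp(k*log(cos(c)))


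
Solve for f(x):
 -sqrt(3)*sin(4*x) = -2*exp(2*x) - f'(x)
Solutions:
 f(x) = C1 - exp(2*x) - sqrt(3)*cos(4*x)/4


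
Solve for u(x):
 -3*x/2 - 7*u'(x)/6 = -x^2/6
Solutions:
 u(x) = C1 + x^3/21 - 9*x^2/14


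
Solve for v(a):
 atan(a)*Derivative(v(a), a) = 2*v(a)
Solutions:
 v(a) = C1*exp(2*Integral(1/atan(a), a))


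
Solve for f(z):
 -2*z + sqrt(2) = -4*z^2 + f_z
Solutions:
 f(z) = C1 + 4*z^3/3 - z^2 + sqrt(2)*z


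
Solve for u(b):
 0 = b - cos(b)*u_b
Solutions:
 u(b) = C1 + Integral(b/cos(b), b)


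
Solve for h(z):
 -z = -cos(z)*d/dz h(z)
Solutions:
 h(z) = C1 + Integral(z/cos(z), z)


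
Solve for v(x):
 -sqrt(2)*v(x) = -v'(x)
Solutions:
 v(x) = C1*exp(sqrt(2)*x)


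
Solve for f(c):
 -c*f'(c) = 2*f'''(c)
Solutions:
 f(c) = C1 + Integral(C2*airyai(-2^(2/3)*c/2) + C3*airybi(-2^(2/3)*c/2), c)


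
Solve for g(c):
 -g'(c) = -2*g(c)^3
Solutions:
 g(c) = -sqrt(2)*sqrt(-1/(C1 + 2*c))/2
 g(c) = sqrt(2)*sqrt(-1/(C1 + 2*c))/2


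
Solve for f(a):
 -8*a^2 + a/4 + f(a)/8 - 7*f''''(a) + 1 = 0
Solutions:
 f(a) = C1*exp(-686^(1/4)*a/14) + C2*exp(686^(1/4)*a/14) + C3*sin(686^(1/4)*a/14) + C4*cos(686^(1/4)*a/14) + 64*a^2 - 2*a - 8


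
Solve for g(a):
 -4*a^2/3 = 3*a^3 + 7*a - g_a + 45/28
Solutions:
 g(a) = C1 + 3*a^4/4 + 4*a^3/9 + 7*a^2/2 + 45*a/28


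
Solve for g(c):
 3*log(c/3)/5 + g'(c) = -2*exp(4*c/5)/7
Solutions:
 g(c) = C1 - 3*c*log(c)/5 + 3*c*(1 + log(3))/5 - 5*exp(4*c/5)/14


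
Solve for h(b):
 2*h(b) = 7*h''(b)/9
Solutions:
 h(b) = C1*exp(-3*sqrt(14)*b/7) + C2*exp(3*sqrt(14)*b/7)


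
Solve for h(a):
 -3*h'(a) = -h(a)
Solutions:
 h(a) = C1*exp(a/3)


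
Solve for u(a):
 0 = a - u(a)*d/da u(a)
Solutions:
 u(a) = -sqrt(C1 + a^2)
 u(a) = sqrt(C1 + a^2)


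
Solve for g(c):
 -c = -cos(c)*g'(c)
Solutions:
 g(c) = C1 + Integral(c/cos(c), c)


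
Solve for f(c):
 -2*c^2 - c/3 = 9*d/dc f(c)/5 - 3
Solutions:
 f(c) = C1 - 10*c^3/27 - 5*c^2/54 + 5*c/3


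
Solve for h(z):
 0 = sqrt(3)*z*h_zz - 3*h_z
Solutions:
 h(z) = C1 + C2*z^(1 + sqrt(3))


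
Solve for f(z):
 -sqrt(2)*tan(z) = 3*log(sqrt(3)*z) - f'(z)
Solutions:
 f(z) = C1 + 3*z*log(z) - 3*z + 3*z*log(3)/2 - sqrt(2)*log(cos(z))


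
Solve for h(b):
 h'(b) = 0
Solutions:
 h(b) = C1


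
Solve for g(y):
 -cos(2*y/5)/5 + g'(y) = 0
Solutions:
 g(y) = C1 + sin(2*y/5)/2


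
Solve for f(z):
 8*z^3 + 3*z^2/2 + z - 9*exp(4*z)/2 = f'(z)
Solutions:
 f(z) = C1 + 2*z^4 + z^3/2 + z^2/2 - 9*exp(4*z)/8


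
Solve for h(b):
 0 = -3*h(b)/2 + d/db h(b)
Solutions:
 h(b) = C1*exp(3*b/2)


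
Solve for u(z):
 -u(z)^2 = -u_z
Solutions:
 u(z) = -1/(C1 + z)


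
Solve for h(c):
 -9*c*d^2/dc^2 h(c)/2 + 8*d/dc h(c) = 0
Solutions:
 h(c) = C1 + C2*c^(25/9)


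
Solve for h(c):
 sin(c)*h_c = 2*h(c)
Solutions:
 h(c) = C1*(cos(c) - 1)/(cos(c) + 1)


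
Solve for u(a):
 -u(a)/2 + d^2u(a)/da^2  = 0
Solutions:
 u(a) = C1*exp(-sqrt(2)*a/2) + C2*exp(sqrt(2)*a/2)


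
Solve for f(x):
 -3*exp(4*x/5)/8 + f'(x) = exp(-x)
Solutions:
 f(x) = C1 + 15*exp(4*x/5)/32 - exp(-x)


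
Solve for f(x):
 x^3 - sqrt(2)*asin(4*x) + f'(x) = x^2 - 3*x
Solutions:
 f(x) = C1 - x^4/4 + x^3/3 - 3*x^2/2 + sqrt(2)*(x*asin(4*x) + sqrt(1 - 16*x^2)/4)


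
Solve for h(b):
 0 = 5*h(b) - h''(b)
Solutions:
 h(b) = C1*exp(-sqrt(5)*b) + C2*exp(sqrt(5)*b)


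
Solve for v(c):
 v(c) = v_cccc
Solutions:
 v(c) = C1*exp(-c) + C2*exp(c) + C3*sin(c) + C4*cos(c)


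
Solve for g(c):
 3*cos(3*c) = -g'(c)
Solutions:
 g(c) = C1 - sin(3*c)


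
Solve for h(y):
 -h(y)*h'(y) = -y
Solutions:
 h(y) = -sqrt(C1 + y^2)
 h(y) = sqrt(C1 + y^2)


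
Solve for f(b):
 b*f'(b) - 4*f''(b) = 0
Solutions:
 f(b) = C1 + C2*erfi(sqrt(2)*b/4)


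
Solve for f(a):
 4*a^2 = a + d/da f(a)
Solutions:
 f(a) = C1 + 4*a^3/3 - a^2/2


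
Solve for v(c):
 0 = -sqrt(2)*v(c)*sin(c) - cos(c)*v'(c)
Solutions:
 v(c) = C1*cos(c)^(sqrt(2))


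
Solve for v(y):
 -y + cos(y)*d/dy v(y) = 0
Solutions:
 v(y) = C1 + Integral(y/cos(y), y)


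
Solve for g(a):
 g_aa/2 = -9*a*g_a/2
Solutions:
 g(a) = C1 + C2*erf(3*sqrt(2)*a/2)


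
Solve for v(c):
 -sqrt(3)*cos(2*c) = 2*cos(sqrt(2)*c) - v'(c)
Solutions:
 v(c) = C1 + sqrt(3)*sin(2*c)/2 + sqrt(2)*sin(sqrt(2)*c)


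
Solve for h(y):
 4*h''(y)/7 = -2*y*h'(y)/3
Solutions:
 h(y) = C1 + C2*erf(sqrt(21)*y/6)


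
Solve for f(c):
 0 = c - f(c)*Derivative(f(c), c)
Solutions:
 f(c) = -sqrt(C1 + c^2)
 f(c) = sqrt(C1 + c^2)


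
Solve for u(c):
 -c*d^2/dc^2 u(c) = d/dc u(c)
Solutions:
 u(c) = C1 + C2*log(c)


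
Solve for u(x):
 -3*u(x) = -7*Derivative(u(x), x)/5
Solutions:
 u(x) = C1*exp(15*x/7)


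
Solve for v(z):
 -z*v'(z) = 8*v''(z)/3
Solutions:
 v(z) = C1 + C2*erf(sqrt(3)*z/4)


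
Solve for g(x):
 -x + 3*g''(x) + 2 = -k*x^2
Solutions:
 g(x) = C1 + C2*x - k*x^4/36 + x^3/18 - x^2/3


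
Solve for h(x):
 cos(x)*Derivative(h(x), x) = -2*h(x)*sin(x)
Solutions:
 h(x) = C1*cos(x)^2


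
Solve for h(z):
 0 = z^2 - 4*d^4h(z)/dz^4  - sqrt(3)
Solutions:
 h(z) = C1 + C2*z + C3*z^2 + C4*z^3 + z^6/1440 - sqrt(3)*z^4/96


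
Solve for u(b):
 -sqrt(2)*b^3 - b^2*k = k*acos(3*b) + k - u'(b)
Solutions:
 u(b) = C1 + sqrt(2)*b^4/4 + b^3*k/3 + b*k + k*(b*acos(3*b) - sqrt(1 - 9*b^2)/3)


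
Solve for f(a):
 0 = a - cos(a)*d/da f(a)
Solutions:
 f(a) = C1 + Integral(a/cos(a), a)


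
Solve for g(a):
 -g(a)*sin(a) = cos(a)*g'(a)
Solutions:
 g(a) = C1*cos(a)


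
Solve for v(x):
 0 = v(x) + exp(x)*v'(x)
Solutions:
 v(x) = C1*exp(exp(-x))


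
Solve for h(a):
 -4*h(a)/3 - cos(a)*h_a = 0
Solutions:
 h(a) = C1*(sin(a) - 1)^(2/3)/(sin(a) + 1)^(2/3)


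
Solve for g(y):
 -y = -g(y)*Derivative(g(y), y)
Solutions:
 g(y) = -sqrt(C1 + y^2)
 g(y) = sqrt(C1 + y^2)


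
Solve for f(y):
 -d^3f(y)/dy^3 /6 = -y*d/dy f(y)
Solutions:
 f(y) = C1 + Integral(C2*airyai(6^(1/3)*y) + C3*airybi(6^(1/3)*y), y)


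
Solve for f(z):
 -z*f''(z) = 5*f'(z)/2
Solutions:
 f(z) = C1 + C2/z^(3/2)


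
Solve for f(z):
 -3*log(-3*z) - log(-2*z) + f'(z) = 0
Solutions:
 f(z) = C1 + 4*z*log(-z) + z*(-4 + log(54))


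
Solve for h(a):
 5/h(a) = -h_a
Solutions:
 h(a) = -sqrt(C1 - 10*a)
 h(a) = sqrt(C1 - 10*a)


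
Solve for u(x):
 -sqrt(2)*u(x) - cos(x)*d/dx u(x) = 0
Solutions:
 u(x) = C1*(sin(x) - 1)^(sqrt(2)/2)/(sin(x) + 1)^(sqrt(2)/2)


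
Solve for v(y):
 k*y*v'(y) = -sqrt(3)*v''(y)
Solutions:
 v(y) = Piecewise((-sqrt(2)*3^(1/4)*sqrt(pi)*C1*erf(sqrt(2)*3^(3/4)*sqrt(k)*y/6)/(2*sqrt(k)) - C2, (k > 0) | (k < 0)), (-C1*y - C2, True))


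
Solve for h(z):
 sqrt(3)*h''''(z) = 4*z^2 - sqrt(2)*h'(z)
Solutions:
 h(z) = C1 + C4*exp(-2^(1/6)*3^(5/6)*z/3) + 2*sqrt(2)*z^3/3 + (C2*sin(2^(1/6)*3^(1/3)*z/2) + C3*cos(2^(1/6)*3^(1/3)*z/2))*exp(2^(1/6)*3^(5/6)*z/6)


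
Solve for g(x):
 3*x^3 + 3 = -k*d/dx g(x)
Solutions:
 g(x) = C1 - 3*x^4/(4*k) - 3*x/k


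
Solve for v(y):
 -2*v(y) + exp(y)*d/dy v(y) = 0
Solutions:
 v(y) = C1*exp(-2*exp(-y))


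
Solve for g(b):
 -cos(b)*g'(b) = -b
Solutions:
 g(b) = C1 + Integral(b/cos(b), b)


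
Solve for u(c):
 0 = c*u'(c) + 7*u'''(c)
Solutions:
 u(c) = C1 + Integral(C2*airyai(-7^(2/3)*c/7) + C3*airybi(-7^(2/3)*c/7), c)


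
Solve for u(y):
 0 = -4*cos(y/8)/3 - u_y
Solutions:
 u(y) = C1 - 32*sin(y/8)/3


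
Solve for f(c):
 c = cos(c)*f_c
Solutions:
 f(c) = C1 + Integral(c/cos(c), c)


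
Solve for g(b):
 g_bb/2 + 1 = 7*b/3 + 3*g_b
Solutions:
 g(b) = C1 + C2*exp(6*b) - 7*b^2/18 + 11*b/54


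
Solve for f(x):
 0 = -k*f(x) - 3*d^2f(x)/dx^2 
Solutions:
 f(x) = C1*exp(-sqrt(3)*x*sqrt(-k)/3) + C2*exp(sqrt(3)*x*sqrt(-k)/3)


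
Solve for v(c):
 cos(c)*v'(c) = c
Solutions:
 v(c) = C1 + Integral(c/cos(c), c)


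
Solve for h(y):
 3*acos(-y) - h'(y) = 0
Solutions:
 h(y) = C1 + 3*y*acos(-y) + 3*sqrt(1 - y^2)


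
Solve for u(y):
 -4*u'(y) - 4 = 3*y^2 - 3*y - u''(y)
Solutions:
 u(y) = C1 + C2*exp(4*y) - y^3/4 + 3*y^2/16 - 29*y/32


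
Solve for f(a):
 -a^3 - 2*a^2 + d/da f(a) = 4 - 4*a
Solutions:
 f(a) = C1 + a^4/4 + 2*a^3/3 - 2*a^2 + 4*a


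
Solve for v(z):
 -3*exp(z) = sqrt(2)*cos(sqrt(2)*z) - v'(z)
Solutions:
 v(z) = C1 + 3*exp(z) + sin(sqrt(2)*z)


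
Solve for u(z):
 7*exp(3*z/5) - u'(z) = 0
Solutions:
 u(z) = C1 + 35*exp(3*z/5)/3


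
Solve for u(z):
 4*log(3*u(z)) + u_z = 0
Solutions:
 Integral(1/(log(_y) + log(3)), (_y, u(z)))/4 = C1 - z


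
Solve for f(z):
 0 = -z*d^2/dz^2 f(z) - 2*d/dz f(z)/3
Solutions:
 f(z) = C1 + C2*z^(1/3)


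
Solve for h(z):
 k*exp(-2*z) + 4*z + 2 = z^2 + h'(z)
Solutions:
 h(z) = C1 - k*exp(-2*z)/2 - z^3/3 + 2*z^2 + 2*z


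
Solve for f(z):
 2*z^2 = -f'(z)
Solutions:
 f(z) = C1 - 2*z^3/3


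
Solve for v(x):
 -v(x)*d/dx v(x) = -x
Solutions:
 v(x) = -sqrt(C1 + x^2)
 v(x) = sqrt(C1 + x^2)


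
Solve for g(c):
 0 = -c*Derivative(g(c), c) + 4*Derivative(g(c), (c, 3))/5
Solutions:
 g(c) = C1 + Integral(C2*airyai(10^(1/3)*c/2) + C3*airybi(10^(1/3)*c/2), c)


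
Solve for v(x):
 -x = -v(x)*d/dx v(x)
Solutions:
 v(x) = -sqrt(C1 + x^2)
 v(x) = sqrt(C1 + x^2)


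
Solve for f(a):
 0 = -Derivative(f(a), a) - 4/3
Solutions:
 f(a) = C1 - 4*a/3


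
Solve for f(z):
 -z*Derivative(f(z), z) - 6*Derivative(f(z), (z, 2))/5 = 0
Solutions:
 f(z) = C1 + C2*erf(sqrt(15)*z/6)


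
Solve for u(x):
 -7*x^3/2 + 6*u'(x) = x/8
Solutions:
 u(x) = C1 + 7*x^4/48 + x^2/96


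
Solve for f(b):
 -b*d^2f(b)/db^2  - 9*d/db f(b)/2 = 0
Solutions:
 f(b) = C1 + C2/b^(7/2)


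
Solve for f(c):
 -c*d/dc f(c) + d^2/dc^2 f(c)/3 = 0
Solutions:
 f(c) = C1 + C2*erfi(sqrt(6)*c/2)


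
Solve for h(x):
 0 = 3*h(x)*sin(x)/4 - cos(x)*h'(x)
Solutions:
 h(x) = C1/cos(x)^(3/4)


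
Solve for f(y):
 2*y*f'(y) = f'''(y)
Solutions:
 f(y) = C1 + Integral(C2*airyai(2^(1/3)*y) + C3*airybi(2^(1/3)*y), y)


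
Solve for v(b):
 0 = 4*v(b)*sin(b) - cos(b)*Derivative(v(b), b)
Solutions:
 v(b) = C1/cos(b)^4


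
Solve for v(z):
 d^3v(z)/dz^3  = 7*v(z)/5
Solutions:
 v(z) = C3*exp(5^(2/3)*7^(1/3)*z/5) + (C1*sin(sqrt(3)*5^(2/3)*7^(1/3)*z/10) + C2*cos(sqrt(3)*5^(2/3)*7^(1/3)*z/10))*exp(-5^(2/3)*7^(1/3)*z/10)


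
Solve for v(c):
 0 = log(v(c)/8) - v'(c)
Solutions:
 Integral(1/(-log(_y) + 3*log(2)), (_y, v(c))) = C1 - c


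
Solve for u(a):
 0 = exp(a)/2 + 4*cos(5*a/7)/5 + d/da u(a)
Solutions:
 u(a) = C1 - exp(a)/2 - 28*sin(5*a/7)/25


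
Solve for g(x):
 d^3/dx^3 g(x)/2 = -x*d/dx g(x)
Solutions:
 g(x) = C1 + Integral(C2*airyai(-2^(1/3)*x) + C3*airybi(-2^(1/3)*x), x)


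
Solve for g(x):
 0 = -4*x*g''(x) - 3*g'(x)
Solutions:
 g(x) = C1 + C2*x^(1/4)


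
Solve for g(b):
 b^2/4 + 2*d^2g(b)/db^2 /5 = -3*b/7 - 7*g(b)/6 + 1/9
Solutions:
 g(b) = C1*sin(sqrt(105)*b/6) + C2*cos(sqrt(105)*b/6) - 3*b^2/14 - 18*b/49 + 178/735


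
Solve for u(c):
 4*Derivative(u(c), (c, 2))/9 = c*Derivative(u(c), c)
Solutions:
 u(c) = C1 + C2*erfi(3*sqrt(2)*c/4)


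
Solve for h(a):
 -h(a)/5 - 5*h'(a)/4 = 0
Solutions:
 h(a) = C1*exp(-4*a/25)


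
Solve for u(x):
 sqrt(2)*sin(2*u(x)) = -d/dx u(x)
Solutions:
 u(x) = pi - acos((-C1 - exp(4*sqrt(2)*x))/(C1 - exp(4*sqrt(2)*x)))/2
 u(x) = acos((-C1 - exp(4*sqrt(2)*x))/(C1 - exp(4*sqrt(2)*x)))/2


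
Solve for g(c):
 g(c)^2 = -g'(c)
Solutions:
 g(c) = 1/(C1 + c)


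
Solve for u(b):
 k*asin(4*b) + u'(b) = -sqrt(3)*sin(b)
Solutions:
 u(b) = C1 - k*(b*asin(4*b) + sqrt(1 - 16*b^2)/4) + sqrt(3)*cos(b)


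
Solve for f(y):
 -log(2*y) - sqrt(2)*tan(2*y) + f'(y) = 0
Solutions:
 f(y) = C1 + y*log(y) - y + y*log(2) - sqrt(2)*log(cos(2*y))/2


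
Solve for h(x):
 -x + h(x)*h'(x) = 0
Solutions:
 h(x) = -sqrt(C1 + x^2)
 h(x) = sqrt(C1 + x^2)


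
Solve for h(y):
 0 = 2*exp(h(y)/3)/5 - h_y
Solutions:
 h(y) = 3*log(-1/(C1 + 2*y)) + 3*log(15)


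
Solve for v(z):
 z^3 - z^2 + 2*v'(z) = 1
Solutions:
 v(z) = C1 - z^4/8 + z^3/6 + z/2


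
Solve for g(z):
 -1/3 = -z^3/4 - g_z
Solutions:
 g(z) = C1 - z^4/16 + z/3


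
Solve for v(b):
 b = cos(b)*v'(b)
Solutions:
 v(b) = C1 + Integral(b/cos(b), b)


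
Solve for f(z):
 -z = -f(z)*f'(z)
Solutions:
 f(z) = -sqrt(C1 + z^2)
 f(z) = sqrt(C1 + z^2)


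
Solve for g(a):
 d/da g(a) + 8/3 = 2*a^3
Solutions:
 g(a) = C1 + a^4/2 - 8*a/3


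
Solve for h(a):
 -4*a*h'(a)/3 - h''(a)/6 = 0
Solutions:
 h(a) = C1 + C2*erf(2*a)


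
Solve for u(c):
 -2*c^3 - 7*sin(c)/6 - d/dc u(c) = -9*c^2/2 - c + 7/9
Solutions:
 u(c) = C1 - c^4/2 + 3*c^3/2 + c^2/2 - 7*c/9 + 7*cos(c)/6


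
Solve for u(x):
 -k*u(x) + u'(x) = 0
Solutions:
 u(x) = C1*exp(k*x)


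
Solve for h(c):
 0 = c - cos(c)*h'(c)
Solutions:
 h(c) = C1 + Integral(c/cos(c), c)


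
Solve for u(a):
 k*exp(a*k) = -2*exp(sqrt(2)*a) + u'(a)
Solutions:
 u(a) = C1 + sqrt(2)*exp(sqrt(2)*a) + exp(a*k)


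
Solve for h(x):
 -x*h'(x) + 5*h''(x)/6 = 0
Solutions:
 h(x) = C1 + C2*erfi(sqrt(15)*x/5)


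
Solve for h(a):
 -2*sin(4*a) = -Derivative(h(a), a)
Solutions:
 h(a) = C1 - cos(4*a)/2


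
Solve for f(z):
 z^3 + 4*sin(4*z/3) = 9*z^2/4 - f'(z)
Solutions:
 f(z) = C1 - z^4/4 + 3*z^3/4 + 3*cos(4*z/3)


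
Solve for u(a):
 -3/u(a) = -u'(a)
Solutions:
 u(a) = -sqrt(C1 + 6*a)
 u(a) = sqrt(C1 + 6*a)


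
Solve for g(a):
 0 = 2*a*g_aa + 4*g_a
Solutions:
 g(a) = C1 + C2/a


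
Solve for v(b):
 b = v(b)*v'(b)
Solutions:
 v(b) = -sqrt(C1 + b^2)
 v(b) = sqrt(C1 + b^2)


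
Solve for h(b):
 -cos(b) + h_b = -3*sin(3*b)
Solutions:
 h(b) = C1 + sin(b) + cos(3*b)


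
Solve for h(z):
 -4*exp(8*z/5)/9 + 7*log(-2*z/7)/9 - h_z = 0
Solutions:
 h(z) = C1 + 7*z*log(-z)/9 + 7*z*(-log(7) - 1 + log(2))/9 - 5*exp(8*z/5)/18


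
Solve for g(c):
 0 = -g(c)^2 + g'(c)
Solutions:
 g(c) = -1/(C1 + c)


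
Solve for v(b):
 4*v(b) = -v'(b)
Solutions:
 v(b) = C1*exp(-4*b)


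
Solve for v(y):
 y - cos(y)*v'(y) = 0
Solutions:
 v(y) = C1 + Integral(y/cos(y), y)


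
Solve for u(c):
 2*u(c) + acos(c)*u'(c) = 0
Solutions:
 u(c) = C1*exp(-2*Integral(1/acos(c), c))


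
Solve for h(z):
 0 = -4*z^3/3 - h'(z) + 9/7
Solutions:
 h(z) = C1 - z^4/3 + 9*z/7


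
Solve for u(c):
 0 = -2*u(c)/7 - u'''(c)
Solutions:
 u(c) = C3*exp(-2^(1/3)*7^(2/3)*c/7) + (C1*sin(2^(1/3)*sqrt(3)*7^(2/3)*c/14) + C2*cos(2^(1/3)*sqrt(3)*7^(2/3)*c/14))*exp(2^(1/3)*7^(2/3)*c/14)


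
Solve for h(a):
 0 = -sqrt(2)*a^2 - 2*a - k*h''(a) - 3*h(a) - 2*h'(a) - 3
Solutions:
 h(a) = C1*exp(a*(sqrt(1 - 3*k) - 1)/k) + C2*exp(-a*(sqrt(1 - 3*k) + 1)/k) - sqrt(2)*a^2/3 - 2*a/3 + 4*sqrt(2)*a/9 + 2*sqrt(2)*k/9 - 5/9 - 8*sqrt(2)/27


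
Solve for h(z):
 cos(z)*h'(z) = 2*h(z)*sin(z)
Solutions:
 h(z) = C1/cos(z)^2


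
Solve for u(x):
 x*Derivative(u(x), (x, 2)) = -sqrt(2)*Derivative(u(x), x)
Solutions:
 u(x) = C1 + C2*x^(1 - sqrt(2))


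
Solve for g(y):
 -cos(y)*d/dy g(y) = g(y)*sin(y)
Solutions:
 g(y) = C1*cos(y)


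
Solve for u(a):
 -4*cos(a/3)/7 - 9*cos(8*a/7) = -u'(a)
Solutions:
 u(a) = C1 + 12*sin(a/3)/7 + 63*sin(8*a/7)/8


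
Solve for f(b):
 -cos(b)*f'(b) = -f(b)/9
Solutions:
 f(b) = C1*(sin(b) + 1)^(1/18)/(sin(b) - 1)^(1/18)


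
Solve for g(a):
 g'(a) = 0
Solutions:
 g(a) = C1


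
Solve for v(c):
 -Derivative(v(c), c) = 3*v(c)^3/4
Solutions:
 v(c) = -sqrt(2)*sqrt(-1/(C1 - 3*c))
 v(c) = sqrt(2)*sqrt(-1/(C1 - 3*c))


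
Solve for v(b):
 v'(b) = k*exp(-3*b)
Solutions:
 v(b) = C1 - k*exp(-3*b)/3


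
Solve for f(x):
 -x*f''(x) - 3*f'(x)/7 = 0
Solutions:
 f(x) = C1 + C2*x^(4/7)


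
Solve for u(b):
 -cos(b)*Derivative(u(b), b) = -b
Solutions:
 u(b) = C1 + Integral(b/cos(b), b)


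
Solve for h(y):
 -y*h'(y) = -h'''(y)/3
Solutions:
 h(y) = C1 + Integral(C2*airyai(3^(1/3)*y) + C3*airybi(3^(1/3)*y), y)


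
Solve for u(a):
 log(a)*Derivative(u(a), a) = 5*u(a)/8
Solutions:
 u(a) = C1*exp(5*li(a)/8)


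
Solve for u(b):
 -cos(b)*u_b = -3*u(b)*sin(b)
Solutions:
 u(b) = C1/cos(b)^3


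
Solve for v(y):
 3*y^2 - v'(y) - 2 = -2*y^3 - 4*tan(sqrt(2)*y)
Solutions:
 v(y) = C1 + y^4/2 + y^3 - 2*y - 2*sqrt(2)*log(cos(sqrt(2)*y))


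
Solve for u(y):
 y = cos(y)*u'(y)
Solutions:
 u(y) = C1 + Integral(y/cos(y), y)


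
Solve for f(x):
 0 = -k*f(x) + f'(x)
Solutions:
 f(x) = C1*exp(k*x)


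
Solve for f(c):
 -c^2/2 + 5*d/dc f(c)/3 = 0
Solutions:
 f(c) = C1 + c^3/10


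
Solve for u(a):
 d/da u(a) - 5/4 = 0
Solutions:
 u(a) = C1 + 5*a/4


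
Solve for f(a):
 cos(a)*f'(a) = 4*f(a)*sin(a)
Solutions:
 f(a) = C1/cos(a)^4


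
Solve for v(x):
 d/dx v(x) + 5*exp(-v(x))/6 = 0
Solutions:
 v(x) = log(C1 - 5*x/6)


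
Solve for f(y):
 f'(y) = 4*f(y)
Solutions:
 f(y) = C1*exp(4*y)


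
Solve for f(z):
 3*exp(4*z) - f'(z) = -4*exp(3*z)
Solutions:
 f(z) = C1 + 3*exp(4*z)/4 + 4*exp(3*z)/3


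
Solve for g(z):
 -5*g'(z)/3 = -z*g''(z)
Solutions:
 g(z) = C1 + C2*z^(8/3)


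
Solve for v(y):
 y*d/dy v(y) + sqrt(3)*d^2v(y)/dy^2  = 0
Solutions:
 v(y) = C1 + C2*erf(sqrt(2)*3^(3/4)*y/6)


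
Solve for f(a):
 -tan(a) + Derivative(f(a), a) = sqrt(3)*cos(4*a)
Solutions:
 f(a) = C1 - log(cos(a)) + sqrt(3)*sin(4*a)/4


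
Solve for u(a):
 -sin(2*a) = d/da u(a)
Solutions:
 u(a) = C1 + cos(2*a)/2


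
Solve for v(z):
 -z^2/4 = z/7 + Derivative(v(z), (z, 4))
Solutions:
 v(z) = C1 + C2*z + C3*z^2 + C4*z^3 - z^6/1440 - z^5/840


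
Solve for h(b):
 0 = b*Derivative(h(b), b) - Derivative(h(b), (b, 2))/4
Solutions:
 h(b) = C1 + C2*erfi(sqrt(2)*b)


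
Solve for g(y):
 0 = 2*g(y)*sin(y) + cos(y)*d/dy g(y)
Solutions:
 g(y) = C1*cos(y)^2


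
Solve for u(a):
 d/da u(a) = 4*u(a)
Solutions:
 u(a) = C1*exp(4*a)


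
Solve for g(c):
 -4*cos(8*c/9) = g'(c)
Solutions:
 g(c) = C1 - 9*sin(8*c/9)/2


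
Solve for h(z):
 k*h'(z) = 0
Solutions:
 h(z) = C1


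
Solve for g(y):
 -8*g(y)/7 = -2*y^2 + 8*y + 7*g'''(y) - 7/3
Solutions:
 g(y) = C3*exp(-2*7^(1/3)*y/7) + 7*y^2/4 - 7*y + (C1*sin(sqrt(3)*7^(1/3)*y/7) + C2*cos(sqrt(3)*7^(1/3)*y/7))*exp(7^(1/3)*y/7) + 49/24


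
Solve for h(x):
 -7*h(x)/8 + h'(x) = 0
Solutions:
 h(x) = C1*exp(7*x/8)


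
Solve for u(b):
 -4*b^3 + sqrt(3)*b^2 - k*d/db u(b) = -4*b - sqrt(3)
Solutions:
 u(b) = C1 - b^4/k + sqrt(3)*b^3/(3*k) + 2*b^2/k + sqrt(3)*b/k


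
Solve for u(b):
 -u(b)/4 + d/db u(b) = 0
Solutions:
 u(b) = C1*exp(b/4)


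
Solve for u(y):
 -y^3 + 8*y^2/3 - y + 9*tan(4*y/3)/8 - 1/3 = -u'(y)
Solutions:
 u(y) = C1 + y^4/4 - 8*y^3/9 + y^2/2 + y/3 + 27*log(cos(4*y/3))/32


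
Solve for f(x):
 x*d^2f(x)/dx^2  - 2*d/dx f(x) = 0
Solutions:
 f(x) = C1 + C2*x^3


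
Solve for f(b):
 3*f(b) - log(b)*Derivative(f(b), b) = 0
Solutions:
 f(b) = C1*exp(3*li(b))


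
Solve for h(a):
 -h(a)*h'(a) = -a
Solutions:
 h(a) = -sqrt(C1 + a^2)
 h(a) = sqrt(C1 + a^2)


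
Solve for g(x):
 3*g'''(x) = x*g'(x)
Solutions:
 g(x) = C1 + Integral(C2*airyai(3^(2/3)*x/3) + C3*airybi(3^(2/3)*x/3), x)


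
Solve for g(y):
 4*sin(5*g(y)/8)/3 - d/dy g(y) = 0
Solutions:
 -4*y/3 + 4*log(cos(5*g(y)/8) - 1)/5 - 4*log(cos(5*g(y)/8) + 1)/5 = C1


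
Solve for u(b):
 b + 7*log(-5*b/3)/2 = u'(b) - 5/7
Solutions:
 u(b) = C1 + b^2/2 + 7*b*log(-b)/2 + b*(-4*log(3) - 39/14 + log(15)/2 + 3*log(5))


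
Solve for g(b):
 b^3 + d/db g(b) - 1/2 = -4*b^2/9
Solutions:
 g(b) = C1 - b^4/4 - 4*b^3/27 + b/2


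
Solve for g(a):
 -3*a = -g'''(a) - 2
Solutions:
 g(a) = C1 + C2*a + C3*a^2 + a^4/8 - a^3/3


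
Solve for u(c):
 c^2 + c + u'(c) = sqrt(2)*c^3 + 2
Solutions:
 u(c) = C1 + sqrt(2)*c^4/4 - c^3/3 - c^2/2 + 2*c


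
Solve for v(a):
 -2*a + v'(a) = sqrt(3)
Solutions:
 v(a) = C1 + a^2 + sqrt(3)*a


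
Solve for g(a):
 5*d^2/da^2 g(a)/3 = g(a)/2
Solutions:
 g(a) = C1*exp(-sqrt(30)*a/10) + C2*exp(sqrt(30)*a/10)


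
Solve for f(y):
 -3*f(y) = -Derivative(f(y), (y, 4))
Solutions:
 f(y) = C1*exp(-3^(1/4)*y) + C2*exp(3^(1/4)*y) + C3*sin(3^(1/4)*y) + C4*cos(3^(1/4)*y)


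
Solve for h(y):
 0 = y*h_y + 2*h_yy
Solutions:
 h(y) = C1 + C2*erf(y/2)


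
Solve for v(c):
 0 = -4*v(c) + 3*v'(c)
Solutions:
 v(c) = C1*exp(4*c/3)


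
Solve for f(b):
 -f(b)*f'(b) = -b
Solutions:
 f(b) = -sqrt(C1 + b^2)
 f(b) = sqrt(C1 + b^2)


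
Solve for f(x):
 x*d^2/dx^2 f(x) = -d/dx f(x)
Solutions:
 f(x) = C1 + C2*log(x)


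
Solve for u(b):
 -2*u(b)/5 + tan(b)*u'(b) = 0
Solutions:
 u(b) = C1*sin(b)^(2/5)


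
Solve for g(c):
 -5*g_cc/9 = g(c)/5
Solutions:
 g(c) = C1*sin(3*c/5) + C2*cos(3*c/5)


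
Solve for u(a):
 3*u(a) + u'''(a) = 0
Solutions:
 u(a) = C3*exp(-3^(1/3)*a) + (C1*sin(3^(5/6)*a/2) + C2*cos(3^(5/6)*a/2))*exp(3^(1/3)*a/2)


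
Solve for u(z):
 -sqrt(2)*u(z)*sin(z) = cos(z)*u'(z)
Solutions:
 u(z) = C1*cos(z)^(sqrt(2))


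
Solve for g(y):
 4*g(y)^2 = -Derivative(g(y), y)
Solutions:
 g(y) = 1/(C1 + 4*y)


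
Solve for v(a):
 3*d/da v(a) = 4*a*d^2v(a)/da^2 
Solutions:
 v(a) = C1 + C2*a^(7/4)


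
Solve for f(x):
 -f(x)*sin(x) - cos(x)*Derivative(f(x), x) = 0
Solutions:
 f(x) = C1*cos(x)


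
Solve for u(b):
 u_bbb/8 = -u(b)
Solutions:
 u(b) = C3*exp(-2*b) + (C1*sin(sqrt(3)*b) + C2*cos(sqrt(3)*b))*exp(b)


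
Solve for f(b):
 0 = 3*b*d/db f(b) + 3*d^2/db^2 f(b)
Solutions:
 f(b) = C1 + C2*erf(sqrt(2)*b/2)


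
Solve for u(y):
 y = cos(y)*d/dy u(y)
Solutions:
 u(y) = C1 + Integral(y/cos(y), y)


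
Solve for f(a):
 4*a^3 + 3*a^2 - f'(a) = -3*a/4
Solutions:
 f(a) = C1 + a^4 + a^3 + 3*a^2/8


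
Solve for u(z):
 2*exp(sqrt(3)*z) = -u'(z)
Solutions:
 u(z) = C1 - 2*sqrt(3)*exp(sqrt(3)*z)/3


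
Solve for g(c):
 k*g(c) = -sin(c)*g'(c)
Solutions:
 g(c) = C1*exp(k*(-log(cos(c) - 1) + log(cos(c) + 1))/2)


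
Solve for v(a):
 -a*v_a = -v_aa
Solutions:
 v(a) = C1 + C2*erfi(sqrt(2)*a/2)


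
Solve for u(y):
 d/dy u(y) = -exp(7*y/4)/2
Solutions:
 u(y) = C1 - 2*exp(7*y/4)/7


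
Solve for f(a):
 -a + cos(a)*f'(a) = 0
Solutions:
 f(a) = C1 + Integral(a/cos(a), a)


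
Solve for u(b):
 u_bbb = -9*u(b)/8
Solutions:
 u(b) = C3*exp(-3^(2/3)*b/2) + (C1*sin(3*3^(1/6)*b/4) + C2*cos(3*3^(1/6)*b/4))*exp(3^(2/3)*b/4)


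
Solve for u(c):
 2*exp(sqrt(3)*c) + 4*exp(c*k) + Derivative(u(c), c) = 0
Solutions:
 u(c) = C1 - 2*sqrt(3)*exp(sqrt(3)*c)/3 - 4*exp(c*k)/k


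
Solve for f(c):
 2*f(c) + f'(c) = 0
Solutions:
 f(c) = C1*exp(-2*c)


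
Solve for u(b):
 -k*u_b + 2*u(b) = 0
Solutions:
 u(b) = C1*exp(2*b/k)


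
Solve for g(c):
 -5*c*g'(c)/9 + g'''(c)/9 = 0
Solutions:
 g(c) = C1 + Integral(C2*airyai(5^(1/3)*c) + C3*airybi(5^(1/3)*c), c)


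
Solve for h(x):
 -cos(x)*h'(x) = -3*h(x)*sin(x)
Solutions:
 h(x) = C1/cos(x)^3


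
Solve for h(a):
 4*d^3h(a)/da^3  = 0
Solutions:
 h(a) = C1 + C2*a + C3*a^2


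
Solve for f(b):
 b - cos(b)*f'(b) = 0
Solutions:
 f(b) = C1 + Integral(b/cos(b), b)


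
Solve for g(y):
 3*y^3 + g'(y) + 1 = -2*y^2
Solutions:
 g(y) = C1 - 3*y^4/4 - 2*y^3/3 - y


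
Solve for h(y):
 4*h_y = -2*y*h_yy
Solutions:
 h(y) = C1 + C2/y


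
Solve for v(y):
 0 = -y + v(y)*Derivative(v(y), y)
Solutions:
 v(y) = -sqrt(C1 + y^2)
 v(y) = sqrt(C1 + y^2)


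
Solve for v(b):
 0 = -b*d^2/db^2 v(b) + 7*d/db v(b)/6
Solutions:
 v(b) = C1 + C2*b^(13/6)


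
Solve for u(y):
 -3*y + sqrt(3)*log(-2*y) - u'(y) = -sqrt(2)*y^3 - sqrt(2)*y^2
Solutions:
 u(y) = C1 + sqrt(2)*y^4/4 + sqrt(2)*y^3/3 - 3*y^2/2 + sqrt(3)*y*log(-y) + sqrt(3)*y*(-1 + log(2))


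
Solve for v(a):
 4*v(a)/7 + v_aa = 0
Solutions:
 v(a) = C1*sin(2*sqrt(7)*a/7) + C2*cos(2*sqrt(7)*a/7)


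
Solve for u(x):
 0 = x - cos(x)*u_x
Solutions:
 u(x) = C1 + Integral(x/cos(x), x)


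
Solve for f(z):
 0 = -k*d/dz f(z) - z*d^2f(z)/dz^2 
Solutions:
 f(z) = C1 + z^(1 - re(k))*(C2*sin(log(z)*Abs(im(k))) + C3*cos(log(z)*im(k)))


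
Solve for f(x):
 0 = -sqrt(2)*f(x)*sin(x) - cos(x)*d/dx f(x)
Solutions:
 f(x) = C1*cos(x)^(sqrt(2))


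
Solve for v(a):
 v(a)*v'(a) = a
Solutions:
 v(a) = -sqrt(C1 + a^2)
 v(a) = sqrt(C1 + a^2)


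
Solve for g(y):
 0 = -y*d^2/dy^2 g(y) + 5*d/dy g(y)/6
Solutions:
 g(y) = C1 + C2*y^(11/6)


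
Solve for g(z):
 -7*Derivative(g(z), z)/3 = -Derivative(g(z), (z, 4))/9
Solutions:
 g(z) = C1 + C4*exp(21^(1/3)*z) + (C2*sin(3^(5/6)*7^(1/3)*z/2) + C3*cos(3^(5/6)*7^(1/3)*z/2))*exp(-21^(1/3)*z/2)


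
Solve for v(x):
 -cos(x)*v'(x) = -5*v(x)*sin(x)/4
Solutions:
 v(x) = C1/cos(x)^(5/4)


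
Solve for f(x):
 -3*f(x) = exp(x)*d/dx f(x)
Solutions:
 f(x) = C1*exp(3*exp(-x))


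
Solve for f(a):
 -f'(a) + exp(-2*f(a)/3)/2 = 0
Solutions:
 f(a) = 3*log(-sqrt(C1 + a)) - 3*log(3)/2
 f(a) = 3*log(C1 + a/3)/2


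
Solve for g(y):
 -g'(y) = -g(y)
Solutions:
 g(y) = C1*exp(y)


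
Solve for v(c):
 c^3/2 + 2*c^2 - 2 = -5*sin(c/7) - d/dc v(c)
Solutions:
 v(c) = C1 - c^4/8 - 2*c^3/3 + 2*c + 35*cos(c/7)


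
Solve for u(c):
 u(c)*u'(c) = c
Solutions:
 u(c) = -sqrt(C1 + c^2)
 u(c) = sqrt(C1 + c^2)


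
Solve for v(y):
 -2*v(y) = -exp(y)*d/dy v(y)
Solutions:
 v(y) = C1*exp(-2*exp(-y))


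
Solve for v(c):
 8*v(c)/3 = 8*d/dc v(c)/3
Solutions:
 v(c) = C1*exp(c)


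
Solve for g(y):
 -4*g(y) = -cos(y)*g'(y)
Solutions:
 g(y) = C1*(sin(y)^2 + 2*sin(y) + 1)/(sin(y)^2 - 2*sin(y) + 1)


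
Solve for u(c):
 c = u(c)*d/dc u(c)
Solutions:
 u(c) = -sqrt(C1 + c^2)
 u(c) = sqrt(C1 + c^2)


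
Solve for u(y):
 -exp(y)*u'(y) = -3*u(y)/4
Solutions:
 u(y) = C1*exp(-3*exp(-y)/4)


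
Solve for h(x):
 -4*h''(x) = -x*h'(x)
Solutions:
 h(x) = C1 + C2*erfi(sqrt(2)*x/4)


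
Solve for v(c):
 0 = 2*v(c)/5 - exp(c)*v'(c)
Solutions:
 v(c) = C1*exp(-2*exp(-c)/5)


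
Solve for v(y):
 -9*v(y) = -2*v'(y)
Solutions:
 v(y) = C1*exp(9*y/2)


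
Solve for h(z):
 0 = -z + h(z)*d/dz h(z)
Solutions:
 h(z) = -sqrt(C1 + z^2)
 h(z) = sqrt(C1 + z^2)


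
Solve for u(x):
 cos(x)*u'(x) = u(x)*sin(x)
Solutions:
 u(x) = C1/cos(x)


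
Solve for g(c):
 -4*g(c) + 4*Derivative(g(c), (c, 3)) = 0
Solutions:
 g(c) = C3*exp(c) + (C1*sin(sqrt(3)*c/2) + C2*cos(sqrt(3)*c/2))*exp(-c/2)


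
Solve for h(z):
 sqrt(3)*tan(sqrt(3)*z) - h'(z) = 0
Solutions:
 h(z) = C1 - log(cos(sqrt(3)*z))


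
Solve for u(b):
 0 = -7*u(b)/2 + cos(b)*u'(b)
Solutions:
 u(b) = C1*(sin(b) + 1)^(7/4)/(sin(b) - 1)^(7/4)


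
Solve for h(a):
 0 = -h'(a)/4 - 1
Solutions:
 h(a) = C1 - 4*a


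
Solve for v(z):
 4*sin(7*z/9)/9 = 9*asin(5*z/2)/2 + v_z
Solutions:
 v(z) = C1 - 9*z*asin(5*z/2)/2 - 9*sqrt(4 - 25*z^2)/10 - 4*cos(7*z/9)/7


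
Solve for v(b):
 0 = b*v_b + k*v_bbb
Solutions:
 v(b) = C1 + Integral(C2*airyai(b*(-1/k)^(1/3)) + C3*airybi(b*(-1/k)^(1/3)), b)


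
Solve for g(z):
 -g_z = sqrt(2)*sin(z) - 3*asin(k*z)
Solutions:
 g(z) = C1 + 3*Piecewise((z*asin(k*z) + sqrt(-k^2*z^2 + 1)/k, Ne(k, 0)), (0, True)) + sqrt(2)*cos(z)


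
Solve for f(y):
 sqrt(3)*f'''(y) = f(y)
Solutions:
 f(y) = C3*exp(3^(5/6)*y/3) + (C1*sin(3^(1/3)*y/2) + C2*cos(3^(1/3)*y/2))*exp(-3^(5/6)*y/6)


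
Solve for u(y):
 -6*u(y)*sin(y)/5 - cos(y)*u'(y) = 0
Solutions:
 u(y) = C1*cos(y)^(6/5)


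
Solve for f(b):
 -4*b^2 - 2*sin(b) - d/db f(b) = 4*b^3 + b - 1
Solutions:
 f(b) = C1 - b^4 - 4*b^3/3 - b^2/2 + b + 2*cos(b)


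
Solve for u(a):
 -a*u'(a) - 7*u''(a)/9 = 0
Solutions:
 u(a) = C1 + C2*erf(3*sqrt(14)*a/14)


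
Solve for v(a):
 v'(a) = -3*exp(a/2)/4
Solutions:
 v(a) = C1 - 3*exp(a/2)/2


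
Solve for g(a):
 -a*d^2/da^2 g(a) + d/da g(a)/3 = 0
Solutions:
 g(a) = C1 + C2*a^(4/3)


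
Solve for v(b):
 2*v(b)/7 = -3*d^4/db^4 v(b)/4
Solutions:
 v(b) = (C1*sin(2^(1/4)*21^(3/4)*b/21) + C2*cos(2^(1/4)*21^(3/4)*b/21))*exp(-2^(1/4)*21^(3/4)*b/21) + (C3*sin(2^(1/4)*21^(3/4)*b/21) + C4*cos(2^(1/4)*21^(3/4)*b/21))*exp(2^(1/4)*21^(3/4)*b/21)


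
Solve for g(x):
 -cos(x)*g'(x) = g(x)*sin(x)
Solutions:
 g(x) = C1*cos(x)


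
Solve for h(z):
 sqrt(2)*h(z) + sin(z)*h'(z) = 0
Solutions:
 h(z) = C1*(cos(z) + 1)^(sqrt(2)/2)/(cos(z) - 1)^(sqrt(2)/2)


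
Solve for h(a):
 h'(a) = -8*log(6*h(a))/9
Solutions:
 9*Integral(1/(log(_y) + log(6)), (_y, h(a)))/8 = C1 - a


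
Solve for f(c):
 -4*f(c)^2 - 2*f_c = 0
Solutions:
 f(c) = 1/(C1 + 2*c)


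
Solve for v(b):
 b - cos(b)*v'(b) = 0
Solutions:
 v(b) = C1 + Integral(b/cos(b), b)


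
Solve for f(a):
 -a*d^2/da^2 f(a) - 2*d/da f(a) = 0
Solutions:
 f(a) = C1 + C2/a


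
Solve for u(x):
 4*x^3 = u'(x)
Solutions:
 u(x) = C1 + x^4


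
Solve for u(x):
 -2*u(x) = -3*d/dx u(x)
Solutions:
 u(x) = C1*exp(2*x/3)


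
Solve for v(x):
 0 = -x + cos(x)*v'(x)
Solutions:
 v(x) = C1 + Integral(x/cos(x), x)


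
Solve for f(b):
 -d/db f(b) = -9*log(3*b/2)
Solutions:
 f(b) = C1 + 9*b*log(b) - 9*b + b*log(19683/512)


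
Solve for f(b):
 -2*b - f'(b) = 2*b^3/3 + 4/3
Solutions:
 f(b) = C1 - b^4/6 - b^2 - 4*b/3


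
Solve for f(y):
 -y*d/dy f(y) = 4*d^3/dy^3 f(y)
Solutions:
 f(y) = C1 + Integral(C2*airyai(-2^(1/3)*y/2) + C3*airybi(-2^(1/3)*y/2), y)


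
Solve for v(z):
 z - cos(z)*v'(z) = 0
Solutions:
 v(z) = C1 + Integral(z/cos(z), z)


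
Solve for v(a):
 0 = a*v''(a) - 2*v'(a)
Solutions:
 v(a) = C1 + C2*a^3


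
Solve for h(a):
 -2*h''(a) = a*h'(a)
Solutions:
 h(a) = C1 + C2*erf(a/2)


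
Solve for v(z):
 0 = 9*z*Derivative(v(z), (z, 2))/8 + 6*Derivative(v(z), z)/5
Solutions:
 v(z) = C1 + C2/z^(1/15)


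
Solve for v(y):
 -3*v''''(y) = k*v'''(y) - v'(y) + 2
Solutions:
 v(y) = C1 + C2*exp(-y*(2*2^(1/3)*k^2/(2*k^3 + sqrt(-4*k^6 + (2*k^3 - 243)^2) - 243)^(1/3) + 2*k + 2^(2/3)*(2*k^3 + sqrt(-4*k^6 + (2*k^3 - 243)^2) - 243)^(1/3))/18) + C3*exp(y*(-8*2^(1/3)*k^2/((-1 + sqrt(3)*I)*(2*k^3 + sqrt(-4*k^6 + (2*k^3 - 243)^2) - 243)^(1/3)) - 4*k + 2^(2/3)*(2*k^3 + sqrt(-4*k^6 + (2*k^3 - 243)^2) - 243)^(1/3) - 2^(2/3)*sqrt(3)*I*(2*k^3 + sqrt(-4*k^6 + (2*k^3 - 243)^2) - 243)^(1/3))/36) + C4*exp(y*(8*2^(1/3)*k^2/((1 + sqrt(3)*I)*(2*k^3 + sqrt(-4*k^6 + (2*k^3 - 243)^2) - 243)^(1/3)) - 4*k + 2^(2/3)*(2*k^3 + sqrt(-4*k^6 + (2*k^3 - 243)^2) - 243)^(1/3) + 2^(2/3)*sqrt(3)*I*(2*k^3 + sqrt(-4*k^6 + (2*k^3 - 243)^2) - 243)^(1/3))/36) + 2*y


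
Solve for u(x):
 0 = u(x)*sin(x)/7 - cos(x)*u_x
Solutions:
 u(x) = C1/cos(x)^(1/7)


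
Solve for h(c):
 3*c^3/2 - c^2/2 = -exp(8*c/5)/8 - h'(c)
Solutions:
 h(c) = C1 - 3*c^4/8 + c^3/6 - 5*exp(8*c/5)/64


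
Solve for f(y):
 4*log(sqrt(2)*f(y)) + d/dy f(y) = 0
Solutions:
 Integral(1/(2*log(_y) + log(2)), (_y, f(y)))/2 = C1 - y


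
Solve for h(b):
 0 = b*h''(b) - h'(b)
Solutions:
 h(b) = C1 + C2*b^2


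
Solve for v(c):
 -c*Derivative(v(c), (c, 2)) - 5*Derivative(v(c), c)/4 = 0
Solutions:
 v(c) = C1 + C2/c^(1/4)


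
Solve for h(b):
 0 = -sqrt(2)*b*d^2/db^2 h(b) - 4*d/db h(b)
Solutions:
 h(b) = C1 + C2*b^(1 - 2*sqrt(2))


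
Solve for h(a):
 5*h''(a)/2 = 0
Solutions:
 h(a) = C1 + C2*a


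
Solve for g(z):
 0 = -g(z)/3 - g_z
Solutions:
 g(z) = C1*exp(-z/3)


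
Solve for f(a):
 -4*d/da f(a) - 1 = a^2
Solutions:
 f(a) = C1 - a^3/12 - a/4


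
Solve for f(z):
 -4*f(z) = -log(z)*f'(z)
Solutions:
 f(z) = C1*exp(4*li(z))


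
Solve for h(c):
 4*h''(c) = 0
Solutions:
 h(c) = C1 + C2*c


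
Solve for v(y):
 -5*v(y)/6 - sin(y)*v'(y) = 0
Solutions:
 v(y) = C1*(cos(y) + 1)^(5/12)/(cos(y) - 1)^(5/12)


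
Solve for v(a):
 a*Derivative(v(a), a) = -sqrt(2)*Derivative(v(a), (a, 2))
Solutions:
 v(a) = C1 + C2*erf(2^(1/4)*a/2)


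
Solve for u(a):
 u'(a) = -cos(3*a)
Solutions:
 u(a) = C1 - sin(3*a)/3


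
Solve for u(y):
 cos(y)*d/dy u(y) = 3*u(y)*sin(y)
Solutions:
 u(y) = C1/cos(y)^3


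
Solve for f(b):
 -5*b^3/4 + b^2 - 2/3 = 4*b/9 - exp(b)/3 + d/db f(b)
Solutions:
 f(b) = C1 - 5*b^4/16 + b^3/3 - 2*b^2/9 - 2*b/3 + exp(b)/3


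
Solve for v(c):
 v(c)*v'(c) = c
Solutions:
 v(c) = -sqrt(C1 + c^2)
 v(c) = sqrt(C1 + c^2)


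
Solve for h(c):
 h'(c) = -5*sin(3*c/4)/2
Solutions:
 h(c) = C1 + 10*cos(3*c/4)/3


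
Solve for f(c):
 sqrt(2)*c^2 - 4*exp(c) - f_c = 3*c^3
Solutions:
 f(c) = C1 - 3*c^4/4 + sqrt(2)*c^3/3 - 4*exp(c)


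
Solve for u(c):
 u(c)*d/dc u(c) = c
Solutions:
 u(c) = -sqrt(C1 + c^2)
 u(c) = sqrt(C1 + c^2)


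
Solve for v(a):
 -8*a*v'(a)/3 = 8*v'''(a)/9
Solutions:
 v(a) = C1 + Integral(C2*airyai(-3^(1/3)*a) + C3*airybi(-3^(1/3)*a), a)
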